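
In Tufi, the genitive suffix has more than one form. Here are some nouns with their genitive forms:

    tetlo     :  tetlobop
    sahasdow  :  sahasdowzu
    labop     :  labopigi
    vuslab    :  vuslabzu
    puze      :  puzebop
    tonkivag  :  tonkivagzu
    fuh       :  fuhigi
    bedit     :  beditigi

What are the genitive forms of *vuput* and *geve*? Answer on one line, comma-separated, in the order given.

vuputigi, gevebop

The suffix is conditioned by the final sound: -igi when the stem ends in a voiceless consonant (*labop*, *fuh*, *bedit*); -zu when the stem ends in a voiced consonant (*sahasdow*, *vuslab*, *tonkivag*); -bop when the stem ends in a vowel (*tetlo*, *puze*).
*vuput* — final sound /t/ (a voiceless consonant) → -igi → *vuputigi*.
*geve*: final sound = /e/, a vowel → -bop → *gevebop*.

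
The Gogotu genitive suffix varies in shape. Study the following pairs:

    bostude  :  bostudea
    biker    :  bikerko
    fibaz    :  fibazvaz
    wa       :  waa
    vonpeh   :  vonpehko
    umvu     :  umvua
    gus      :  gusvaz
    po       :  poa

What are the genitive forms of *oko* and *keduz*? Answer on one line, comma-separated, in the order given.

okoa, keduzvaz

The alternation tracks the final sound of the stem — -vaz when the stem ends in a sibilant (*fibaz*, *gus*); -ko when the stem ends in a non-sibilant consonant (*biker*, *vonpeh*); -a when the stem ends in a vowel (*bostude*, *wa*, *umvu*, *po*).
Since the final sound of *oko* is /o/ (a vowel), it takes -a, giving *okoa*.
*keduz*: final sound = /z/, a sibilant → -vaz → *keduzvaz*.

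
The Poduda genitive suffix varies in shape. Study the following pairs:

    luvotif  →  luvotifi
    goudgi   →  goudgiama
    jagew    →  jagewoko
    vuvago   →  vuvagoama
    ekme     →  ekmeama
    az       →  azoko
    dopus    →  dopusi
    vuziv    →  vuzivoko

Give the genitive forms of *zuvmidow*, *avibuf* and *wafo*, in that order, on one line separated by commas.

The suffix is conditioned by the final sound: -i when the stem ends in a voiceless consonant (*luvotif*, *dopus*); -oko when the stem ends in a voiced consonant (*jagew*, *az*, *vuziv*); -ama when the stem ends in a vowel (*goudgi*, *vuvago*, *ekme*).
Since the final sound of *zuvmidow* is /w/ (a voiced consonant), it takes -oko, giving *zuvmidowoko*.
The final sound of *avibuf* is /f/, which is a voiceless consonant, so the suffix is -i, giving *avibufi*.
The final sound of *wafo* is /o/, which is a vowel, so the suffix is -ama, giving *wafoama*.

zuvmidowoko, avibufi, wafoama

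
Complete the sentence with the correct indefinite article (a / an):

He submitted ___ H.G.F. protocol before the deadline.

The indefinite article is chosen by the initial *sound* of the following word, not its spelling.
The initialism *H.G.F.* is read letter by letter; the first letter, H, is pronounced /eɪtʃ/, which begins with a vowel sound.
So the article is *an*: He submitted an H.G.F. protocol before the deadline.

an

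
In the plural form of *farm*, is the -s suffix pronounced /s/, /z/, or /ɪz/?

/z/

The stem *farm* ends in a voiced non-sibilant sound.
The plural suffix surfaces as /ɪz/ after sibilants, /s/ after other voiceless consonants, and /z/ after other voiced sounds.
So the plural -s on *farm* is pronounced /z/.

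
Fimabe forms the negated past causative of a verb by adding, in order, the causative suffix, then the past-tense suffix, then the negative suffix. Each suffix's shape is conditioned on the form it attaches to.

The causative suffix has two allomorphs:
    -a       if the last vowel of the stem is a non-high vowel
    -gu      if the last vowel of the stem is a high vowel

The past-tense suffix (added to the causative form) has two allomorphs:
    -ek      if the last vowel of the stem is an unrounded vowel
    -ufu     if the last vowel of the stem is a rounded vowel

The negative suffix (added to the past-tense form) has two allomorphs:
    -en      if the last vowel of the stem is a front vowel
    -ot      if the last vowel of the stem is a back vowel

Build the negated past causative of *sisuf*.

*sisuf* — last vowel /u/ (a high vowel) → -gu → *sisufgu*.
Since the last vowel of the causative form *sisufgu* is /u/ (a rounded vowel), it takes -ufu, giving *sisufguufu*.
The past-tense form *sisufguufu*: last vowel = /u/, a back vowel → -ot → *sisufguufuot*.

sisufguufuot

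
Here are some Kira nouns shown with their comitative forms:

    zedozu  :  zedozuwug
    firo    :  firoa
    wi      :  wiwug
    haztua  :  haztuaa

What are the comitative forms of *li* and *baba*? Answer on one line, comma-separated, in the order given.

The pattern is height harmony: -wug when the last vowel of the stem is a high vowel (*zedozu*, *wi*); -a when the last vowel of the stem is a non-high vowel (*firo*, *haztua*).
The last vowel of *li* is /i/, which is a high vowel, so the suffix is -wug, giving *liwug*.
*baba* — last vowel /a/ (a non-high vowel) → -a → *babaa*.

liwug, babaa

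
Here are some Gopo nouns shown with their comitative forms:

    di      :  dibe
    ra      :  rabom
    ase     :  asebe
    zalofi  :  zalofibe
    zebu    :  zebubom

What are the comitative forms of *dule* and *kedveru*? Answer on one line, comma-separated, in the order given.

The suffix is conditioned by the last vowel: -be when the last vowel of the stem is a front vowel (*di*, *ase*, *zalofi*); -bom when the last vowel of the stem is a back vowel (*ra*, *zebu*).
*dule* — last vowel /e/ (a front vowel) → -be → *dulebe*.
The last vowel of *kedveru* is /u/, which is a back vowel, so the suffix is -bom, giving *kedverubom*.

dulebe, kedverubom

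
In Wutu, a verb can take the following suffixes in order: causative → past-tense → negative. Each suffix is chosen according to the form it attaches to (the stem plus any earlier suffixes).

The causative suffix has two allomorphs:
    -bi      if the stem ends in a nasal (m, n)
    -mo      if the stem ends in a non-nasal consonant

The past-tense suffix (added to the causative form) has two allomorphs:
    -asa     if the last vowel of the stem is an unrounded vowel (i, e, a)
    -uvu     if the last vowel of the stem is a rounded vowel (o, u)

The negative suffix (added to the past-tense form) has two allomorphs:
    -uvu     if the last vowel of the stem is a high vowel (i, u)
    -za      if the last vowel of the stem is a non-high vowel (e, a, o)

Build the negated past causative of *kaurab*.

kaurabmouvuuvu

*kaurab*: final consonant = /b/, non-nasal → -mo → *kaurabmo*.
The last vowel of the causative form *kaurabmo* is /o/, which is a rounded vowel, so the past-tense suffix is -uvu, giving *kaurabmouvu*.
The last vowel of the past-tense form *kaurabmouvu* is /u/, which is a high vowel, so the negative suffix is -uvu, giving *kaurabmouvuuvu*.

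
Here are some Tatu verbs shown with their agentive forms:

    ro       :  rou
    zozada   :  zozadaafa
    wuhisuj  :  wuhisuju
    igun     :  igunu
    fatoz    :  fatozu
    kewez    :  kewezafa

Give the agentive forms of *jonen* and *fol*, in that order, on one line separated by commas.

The alternation tracks the last vowel of the stem — -u when the last vowel of the stem is a rounded vowel (*ro*, *wuhisuj*, *igun*, *fatoz*); -afa when the last vowel of the stem is an unrounded vowel (*zozada*, *kewez*).
*jonen* — last vowel /e/ (an unrounded vowel) → -afa → *jonenafa*.
*fol* — last vowel /o/ (a rounded vowel) → -u → *folu*.

jonenafa, folu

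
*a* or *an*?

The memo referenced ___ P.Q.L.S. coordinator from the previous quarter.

The indefinite article is chosen by the initial *sound* of the following word, not its spelling.
The initialism *P.Q.L.S.* is read letter by letter; the first letter, P, is pronounced /piː/, which begins with a consonant sound.
So the article is *a*: The memo referenced a P.Q.L.S. coordinator from the previous quarter.

a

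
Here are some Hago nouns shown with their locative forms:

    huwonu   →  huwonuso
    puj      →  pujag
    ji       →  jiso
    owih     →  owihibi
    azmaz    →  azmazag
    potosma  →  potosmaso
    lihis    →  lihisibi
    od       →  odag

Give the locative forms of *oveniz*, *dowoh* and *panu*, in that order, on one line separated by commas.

The alternation tracks the final sound of the stem — -ibi when the stem ends in a voiceless consonant (*owih*, *lihis*); -ag when the stem ends in a voiced consonant (*puj*, *azmaz*, *od*); -so when the stem ends in a vowel (*huwonu*, *ji*, *potosma*).
Since the final sound of *oveniz* is /z/ (a voiced consonant), it takes -ag, giving *ovenizag*.
*dowoh* — final sound /h/ (a voiceless consonant) → -ibi → *dowohibi*.
The final sound of *panu* is /u/, which is a vowel, so the suffix is -so, giving *panuso*.

ovenizag, dowohibi, panuso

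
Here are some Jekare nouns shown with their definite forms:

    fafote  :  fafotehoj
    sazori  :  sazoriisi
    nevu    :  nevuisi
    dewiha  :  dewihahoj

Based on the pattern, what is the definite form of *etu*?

Looking at the last vowel of each stem: -isi when the last vowel of the stem is a high vowel (*sazori*, *nevu*); -hoj when the last vowel of the stem is a non-high vowel (*fafote*, *dewiha*).
*etu*: last vowel = /u/, a high vowel → -isi → *etuisi*.

etuisi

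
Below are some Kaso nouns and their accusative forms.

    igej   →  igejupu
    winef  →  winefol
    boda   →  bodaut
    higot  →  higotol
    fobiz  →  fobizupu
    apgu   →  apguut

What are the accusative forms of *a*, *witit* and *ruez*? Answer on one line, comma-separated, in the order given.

The suffix is conditioned by the final sound: -ol when the stem ends in a voiceless consonant (*winef*, *higot*); -upu when the stem ends in a voiced consonant (*igej*, *fobiz*); -ut when the stem ends in a vowel (*boda*, *apgu*).
*a*: final sound = /a/, a vowel → -ut → *aut*.
Since the final sound of *witit* is /t/ (a voiceless consonant), it takes -ol, giving *wititol*.
*ruez*: final sound = /z/, a voiced consonant → -upu → *ruezupu*.

aut, wititol, ruezupu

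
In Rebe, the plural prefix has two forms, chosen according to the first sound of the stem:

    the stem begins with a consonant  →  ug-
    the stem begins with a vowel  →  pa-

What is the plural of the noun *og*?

paog

*og*: first sound = /o/, a vowel → pa- → *paog*.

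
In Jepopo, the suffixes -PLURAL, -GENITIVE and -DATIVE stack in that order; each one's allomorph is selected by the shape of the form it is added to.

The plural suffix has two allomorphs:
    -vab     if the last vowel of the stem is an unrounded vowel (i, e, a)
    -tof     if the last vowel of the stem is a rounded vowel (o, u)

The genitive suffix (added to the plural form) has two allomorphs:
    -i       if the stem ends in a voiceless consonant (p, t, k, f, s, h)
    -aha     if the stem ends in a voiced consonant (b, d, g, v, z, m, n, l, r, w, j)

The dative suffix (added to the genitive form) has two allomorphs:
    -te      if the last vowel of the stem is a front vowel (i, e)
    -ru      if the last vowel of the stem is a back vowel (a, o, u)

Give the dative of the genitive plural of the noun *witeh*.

The last vowel of *witeh* is /e/, which is an unrounded vowel, so the plural suffix is -vab, giving *witehvab*.
The final consonant of the plural form *witehvab* is /b/, which is voiced, so the genitive suffix is -aha, giving *witehvabaha*.
The genitive form *witehvabaha* — last vowel /a/ (a back vowel) → -ru → *witehvabaharu*.

witehvabaharu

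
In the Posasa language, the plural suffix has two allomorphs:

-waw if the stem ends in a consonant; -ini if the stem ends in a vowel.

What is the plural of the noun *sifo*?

*sifo*: final sound = /o/, a vowel → -ini → *sifoini*.

sifoini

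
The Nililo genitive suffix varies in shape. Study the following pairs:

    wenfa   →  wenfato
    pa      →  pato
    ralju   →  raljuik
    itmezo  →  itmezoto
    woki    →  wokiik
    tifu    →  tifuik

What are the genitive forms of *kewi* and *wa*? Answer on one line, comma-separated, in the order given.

kewiik, wato

Looking at the last vowel of each stem: -ik when the last vowel of the stem is a high vowel (*ralju*, *woki*, *tifu*); -to when the last vowel of the stem is a non-high vowel (*wenfa*, *pa*, *itmezo*).
*kewi*: last vowel = /i/, a high vowel → -ik → *kewiik*.
*wa* — last vowel /a/ (a non-high vowel) → -to → *wato*.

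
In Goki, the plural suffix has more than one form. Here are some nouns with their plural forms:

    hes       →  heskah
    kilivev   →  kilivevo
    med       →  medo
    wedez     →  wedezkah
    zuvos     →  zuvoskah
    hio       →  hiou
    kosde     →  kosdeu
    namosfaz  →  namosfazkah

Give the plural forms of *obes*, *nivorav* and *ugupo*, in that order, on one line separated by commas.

The pattern is sibilance of the final sound: -kah when the stem ends in a sibilant (*hes*, *wedez*, *zuvos*, *namosfaz*); -o when the stem ends in a non-sibilant consonant (*kilivev*, *med*); -u when the stem ends in a vowel (*hio*, *kosde*).
*obes*: final sound = /s/, a sibilant → -kah → *obeskah*.
Since the final sound of *nivorav* is /v/ (a non-sibilant consonant), it takes -o, giving *nivoravo*.
*ugupo*: final sound = /o/, a vowel → -u → *ugupou*.

obeskah, nivoravo, ugupou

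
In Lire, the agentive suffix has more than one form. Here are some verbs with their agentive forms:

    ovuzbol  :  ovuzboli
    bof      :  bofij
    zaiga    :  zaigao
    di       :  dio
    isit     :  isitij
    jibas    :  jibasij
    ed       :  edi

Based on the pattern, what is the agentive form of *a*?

The alternation tracks the final sound of the stem — -ij when the stem ends in a voiceless consonant (*bof*, *isit*, *jibas*); -i when the stem ends in a voiced consonant (*ovuzbol*, *ed*); -o when the stem ends in a vowel (*zaiga*, *di*).
*a*: final sound = /a/, a vowel → -o → *ao*.

ao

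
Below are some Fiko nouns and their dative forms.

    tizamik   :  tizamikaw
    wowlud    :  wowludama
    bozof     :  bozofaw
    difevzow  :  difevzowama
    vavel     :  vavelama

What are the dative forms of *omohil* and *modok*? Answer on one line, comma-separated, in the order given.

Looking at the final consonant of each stem: -aw when the stem ends in a voiceless consonant (*tizamik*, *bozof*); -ama when the stem ends in a voiced consonant (*wowlud*, *difevzow*, *vavel*).
*omohil* — final consonant /l/ (voiced) → -ama → *omohilama*.
The final consonant of *modok* is /k/, which is voiceless, so the suffix is -aw, giving *modokaw*.

omohilama, modokaw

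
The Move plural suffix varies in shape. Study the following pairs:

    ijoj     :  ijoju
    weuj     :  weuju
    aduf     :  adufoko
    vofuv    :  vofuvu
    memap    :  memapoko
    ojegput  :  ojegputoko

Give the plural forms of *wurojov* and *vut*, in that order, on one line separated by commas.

Looking at the final consonant of each stem: -oko when the stem ends in a voiceless consonant (*aduf*, *memap*, *ojegput*); -u when the stem ends in a voiced consonant (*ijoj*, *weuj*, *vofuv*).
*wurojov*: final consonant = /v/, voiced → -u → *wurojovu*.
The final consonant of *vut* is /t/, which is voiceless, so the suffix is -oko, giving *vutoko*.

wurojovu, vutoko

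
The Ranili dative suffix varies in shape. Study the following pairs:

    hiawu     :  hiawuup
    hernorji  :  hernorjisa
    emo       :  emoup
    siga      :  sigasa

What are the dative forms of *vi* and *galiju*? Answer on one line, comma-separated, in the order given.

visa, galijuup

Looking at the last vowel of each stem: -up when the last vowel of the stem is a rounded vowel (*hiawu*, *emo*); -sa when the last vowel of the stem is an unrounded vowel (*hernorji*, *siga*).
The last vowel of *vi* is /i/, which is an unrounded vowel, so the suffix is -sa, giving *visa*.
The last vowel of *galiju* is /u/, which is a rounded vowel, so the suffix is -up, giving *galijuup*.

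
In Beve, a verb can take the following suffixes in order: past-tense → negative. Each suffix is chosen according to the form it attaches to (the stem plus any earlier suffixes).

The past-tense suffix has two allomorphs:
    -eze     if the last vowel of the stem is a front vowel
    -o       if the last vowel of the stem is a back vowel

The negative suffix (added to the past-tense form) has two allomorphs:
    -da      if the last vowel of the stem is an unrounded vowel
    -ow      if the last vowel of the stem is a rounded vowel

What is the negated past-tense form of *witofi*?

Since the last vowel of *witofi* is /i/ (a front vowel), it takes -eze, giving *witofieze*.
Since the last vowel of the past-tense form *witofieze* is /e/ (an unrounded vowel), it takes -da, giving *witofiezeda*.

witofiezeda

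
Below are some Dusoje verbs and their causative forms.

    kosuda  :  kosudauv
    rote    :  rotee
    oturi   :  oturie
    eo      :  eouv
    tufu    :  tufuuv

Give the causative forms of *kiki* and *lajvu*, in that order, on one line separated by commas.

kikie, lajvuuv

The pattern is front/back vowel harmony: -e when the last vowel of the stem is a front vowel (*rote*, *oturi*); -uv when the last vowel of the stem is a back vowel (*kosuda*, *eo*, *tufu*).
*kiki* — last vowel /i/ (a front vowel) → -e → *kikie*.
*lajvu* — last vowel /u/ (a back vowel) → -uv → *lajvuuv*.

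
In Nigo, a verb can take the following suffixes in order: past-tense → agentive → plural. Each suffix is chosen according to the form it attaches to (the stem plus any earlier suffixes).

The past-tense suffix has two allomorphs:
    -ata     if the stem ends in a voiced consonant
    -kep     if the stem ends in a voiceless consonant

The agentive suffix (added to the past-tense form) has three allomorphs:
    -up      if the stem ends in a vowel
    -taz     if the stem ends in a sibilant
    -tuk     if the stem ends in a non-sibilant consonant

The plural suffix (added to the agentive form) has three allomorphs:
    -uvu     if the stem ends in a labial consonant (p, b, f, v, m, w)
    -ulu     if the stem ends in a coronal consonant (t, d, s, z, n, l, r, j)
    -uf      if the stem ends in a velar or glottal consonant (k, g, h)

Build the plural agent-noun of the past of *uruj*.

*uruj* — final consonant /j/ (voiced) → -ata → *urujata*.
Since the final sound of the past-tense form *urujata* is /a/ (a vowel), it takes -up, giving *urujataup*.
The final consonant of the agentive form *urujataup* is /p/, which is labial, so the plural suffix is -uvu, giving *urujataupuvu*.

urujataupuvu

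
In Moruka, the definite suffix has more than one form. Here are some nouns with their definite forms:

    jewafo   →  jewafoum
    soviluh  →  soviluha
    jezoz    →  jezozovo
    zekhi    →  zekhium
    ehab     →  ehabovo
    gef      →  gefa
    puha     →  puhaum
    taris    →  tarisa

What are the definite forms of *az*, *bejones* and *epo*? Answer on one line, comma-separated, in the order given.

Looking at the final sound of each stem: -a when the stem ends in a voiceless consonant (*soviluh*, *gef*, *taris*); -ovo when the stem ends in a voiced consonant (*jezoz*, *ehab*); -um when the stem ends in a vowel (*jewafo*, *zekhi*, *puha*).
*az* — final sound /z/ (a voiced consonant) → -ovo → *azovo*.
*bejones*: final sound = /s/, a voiceless consonant → -a → *bejonesa*.
*epo* — final sound /o/ (a vowel) → -um → *epoum*.

azovo, bejonesa, epoum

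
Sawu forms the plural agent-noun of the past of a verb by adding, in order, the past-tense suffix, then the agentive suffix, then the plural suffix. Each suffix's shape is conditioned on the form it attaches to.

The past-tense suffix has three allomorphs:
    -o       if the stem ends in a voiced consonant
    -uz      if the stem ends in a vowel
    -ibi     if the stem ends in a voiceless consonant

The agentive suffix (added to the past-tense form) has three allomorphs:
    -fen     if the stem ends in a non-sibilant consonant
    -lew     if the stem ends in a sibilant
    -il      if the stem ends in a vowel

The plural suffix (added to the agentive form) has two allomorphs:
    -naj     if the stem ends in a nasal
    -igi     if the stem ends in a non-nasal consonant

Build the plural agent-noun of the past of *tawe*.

taweuzlewigi

*tawe*: final sound = /e/, a vowel → -uz → *taweuz*.
The past-tense form *taweuz* — final sound /z/ (a sibilant) → -lew → *taweuzlew*.
Since the final consonant of the agentive form *taweuzlew* is /w/ (non-nasal), it takes -igi, giving *taweuzlewigi*.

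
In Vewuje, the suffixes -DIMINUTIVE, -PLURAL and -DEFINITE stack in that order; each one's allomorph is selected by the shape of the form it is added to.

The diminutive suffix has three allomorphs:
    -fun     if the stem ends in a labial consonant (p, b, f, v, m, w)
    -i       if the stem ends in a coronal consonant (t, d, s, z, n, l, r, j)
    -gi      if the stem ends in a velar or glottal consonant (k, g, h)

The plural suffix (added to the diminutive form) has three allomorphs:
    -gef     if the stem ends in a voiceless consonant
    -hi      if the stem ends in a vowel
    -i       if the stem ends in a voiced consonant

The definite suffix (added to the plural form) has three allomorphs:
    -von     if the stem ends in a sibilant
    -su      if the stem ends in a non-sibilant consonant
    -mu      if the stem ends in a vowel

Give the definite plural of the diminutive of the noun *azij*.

Since the final consonant of *azij* is /j/ (coronal), it takes -i, giving *aziji*.
The diminutive form *aziji*: final sound = /i/, a vowel → -hi → *azijihi*.
The plural form *azijihi*: final sound = /i/, a vowel → -mu → *azijihimu*.

azijihimu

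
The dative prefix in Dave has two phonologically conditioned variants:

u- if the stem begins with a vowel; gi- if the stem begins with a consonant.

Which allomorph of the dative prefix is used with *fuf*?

gi-

Since the first sound of *fuf* is /f/ (a consonant), it takes gi-.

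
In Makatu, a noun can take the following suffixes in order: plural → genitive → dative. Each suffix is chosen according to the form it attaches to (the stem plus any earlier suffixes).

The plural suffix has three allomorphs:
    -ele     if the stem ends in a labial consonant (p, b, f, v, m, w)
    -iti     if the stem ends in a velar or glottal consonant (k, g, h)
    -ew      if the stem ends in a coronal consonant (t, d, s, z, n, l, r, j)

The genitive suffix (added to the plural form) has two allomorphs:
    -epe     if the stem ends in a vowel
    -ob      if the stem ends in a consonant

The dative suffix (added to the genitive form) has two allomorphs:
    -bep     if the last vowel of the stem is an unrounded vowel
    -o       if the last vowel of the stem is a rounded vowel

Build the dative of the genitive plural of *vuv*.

vuveleepebep

Since the final consonant of *vuv* is /v/ (labial), it takes -ele, giving *vuvele*.
The final sound of the plural form *vuvele* is /e/, which is a vowel, so the genitive suffix is -epe, giving *vuveleepe*.
The last vowel of the genitive form *vuveleepe* is /e/, which is an unrounded vowel, so the dative suffix is -bep, giving *vuveleepebep*.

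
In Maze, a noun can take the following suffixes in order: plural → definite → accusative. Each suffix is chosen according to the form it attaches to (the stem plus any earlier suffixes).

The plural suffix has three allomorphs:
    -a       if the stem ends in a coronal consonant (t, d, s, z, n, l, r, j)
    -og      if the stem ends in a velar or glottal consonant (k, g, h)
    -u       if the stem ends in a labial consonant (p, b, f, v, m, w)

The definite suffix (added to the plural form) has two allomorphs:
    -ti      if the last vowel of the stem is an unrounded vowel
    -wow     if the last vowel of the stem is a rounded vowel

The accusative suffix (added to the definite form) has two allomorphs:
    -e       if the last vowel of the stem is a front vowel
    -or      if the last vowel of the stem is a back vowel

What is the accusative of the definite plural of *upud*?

upudatie

*upud* — final consonant /d/ (coronal) → -a → *upuda*.
The plural form *upuda*: last vowel = /a/, an unrounded vowel → -ti → *upudati*.
The definite form *upudati* — last vowel /i/ (a front vowel) → -e → *upudatie*.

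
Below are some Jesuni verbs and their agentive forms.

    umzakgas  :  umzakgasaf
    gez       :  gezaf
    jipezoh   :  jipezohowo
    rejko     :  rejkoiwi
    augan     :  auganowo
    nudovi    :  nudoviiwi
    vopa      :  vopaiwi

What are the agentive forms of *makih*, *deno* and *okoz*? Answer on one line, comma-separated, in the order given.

The alternation tracks the final sound of the stem — -af when the stem ends in a sibilant (*umzakgas*, *gez*); -owo when the stem ends in a non-sibilant consonant (*jipezoh*, *augan*); -iwi when the stem ends in a vowel (*rejko*, *nudovi*, *vopa*).
*makih*: final sound = /h/, a non-sibilant consonant → -owo → *makihowo*.
*deno*: final sound = /o/, a vowel → -iwi → *denoiwi*.
Since the final sound of *okoz* is /z/ (a sibilant), it takes -af, giving *okozaf*.

makihowo, denoiwi, okozaf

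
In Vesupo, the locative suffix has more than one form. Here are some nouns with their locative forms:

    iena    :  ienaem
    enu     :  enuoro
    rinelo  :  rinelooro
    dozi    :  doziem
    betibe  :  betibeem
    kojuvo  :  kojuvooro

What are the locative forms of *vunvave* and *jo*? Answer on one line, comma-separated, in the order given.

The suffix is conditioned by the last vowel: -oro when the last vowel of the stem is a rounded vowel (*enu*, *rinelo*, *kojuvo*); -em when the last vowel of the stem is an unrounded vowel (*iena*, *dozi*, *betibe*).
The last vowel of *vunvave* is /e/, which is an unrounded vowel, so the suffix is -em, giving *vunvaveem*.
The last vowel of *jo* is /o/, which is a rounded vowel, so the suffix is -oro, giving *jooro*.

vunvaveem, jooro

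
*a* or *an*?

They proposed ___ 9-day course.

a

The indefinite article is chosen by the initial *sound* of the following word, not its spelling.
The number *9* is spoken "nine", beginning with /naɪn/ — a consonant sound.
So the article is *a*: They proposed a 9-day course.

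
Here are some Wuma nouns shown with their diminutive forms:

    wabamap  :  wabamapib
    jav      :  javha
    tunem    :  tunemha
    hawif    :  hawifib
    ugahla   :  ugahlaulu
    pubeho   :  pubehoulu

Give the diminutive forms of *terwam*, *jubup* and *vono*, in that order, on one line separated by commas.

terwamha, jubupib, vonoulu

Looking at the final sound of each stem: -ib when the stem ends in a voiceless consonant (*wabamap*, *hawif*); -ha when the stem ends in a voiced consonant (*jav*, *tunem*); -ulu when the stem ends in a vowel (*ugahla*, *pubeho*).
Since the final sound of *terwam* is /m/ (a voiced consonant), it takes -ha, giving *terwamha*.
Since the final sound of *jubup* is /p/ (a voiceless consonant), it takes -ib, giving *jubupib*.
*vono*: final sound = /o/, a vowel → -ulu → *vonoulu*.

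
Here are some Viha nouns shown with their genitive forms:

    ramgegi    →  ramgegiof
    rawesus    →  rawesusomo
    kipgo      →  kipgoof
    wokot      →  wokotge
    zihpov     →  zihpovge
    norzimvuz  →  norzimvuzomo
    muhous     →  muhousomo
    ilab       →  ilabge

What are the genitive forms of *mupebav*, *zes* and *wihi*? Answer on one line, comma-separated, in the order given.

The pattern is sibilance of the final sound: -omo when the stem ends in a sibilant (*rawesus*, *norzimvuz*, *muhous*); -ge when the stem ends in a non-sibilant consonant (*wokot*, *zihpov*, *ilab*); -of when the stem ends in a vowel (*ramgegi*, *kipgo*).
*mupebav* — final sound /v/ (a non-sibilant consonant) → -ge → *mupebavge*.
Since the final sound of *zes* is /s/ (a sibilant), it takes -omo, giving *zesomo*.
*wihi* — final sound /i/ (a vowel) → -of → *wihiof*.

mupebavge, zesomo, wihiof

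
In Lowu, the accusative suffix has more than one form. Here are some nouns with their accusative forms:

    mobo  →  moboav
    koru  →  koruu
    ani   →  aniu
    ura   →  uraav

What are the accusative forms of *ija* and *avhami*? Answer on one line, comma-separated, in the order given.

The suffix is conditioned by the last vowel: -u when the last vowel of the stem is a high vowel (*koru*, *ani*); -av when the last vowel of the stem is a non-high vowel (*mobo*, *ura*).
*ija* — last vowel /a/ (a non-high vowel) → -av → *ijaav*.
The last vowel of *avhami* is /i/, which is a high vowel, so the suffix is -u, giving *avhamiu*.

ijaav, avhamiu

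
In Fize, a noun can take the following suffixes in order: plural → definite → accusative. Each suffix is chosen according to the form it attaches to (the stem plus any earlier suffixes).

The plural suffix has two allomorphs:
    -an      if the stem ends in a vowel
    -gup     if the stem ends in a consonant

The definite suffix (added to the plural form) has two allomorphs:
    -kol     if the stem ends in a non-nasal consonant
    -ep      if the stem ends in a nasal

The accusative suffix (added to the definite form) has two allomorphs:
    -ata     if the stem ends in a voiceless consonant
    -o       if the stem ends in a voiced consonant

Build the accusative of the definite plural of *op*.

Since the final sound of *op* is /p/ (a consonant), it takes -gup, giving *opgup*.
The final consonant of the plural form *opgup* is /p/, which is non-nasal, so the definite suffix is -kol, giving *opgupkol*.
The final consonant of the definite form *opgupkol* is /l/, which is voiced, so the accusative suffix is -o, giving *opgupkolo*.

opgupkolo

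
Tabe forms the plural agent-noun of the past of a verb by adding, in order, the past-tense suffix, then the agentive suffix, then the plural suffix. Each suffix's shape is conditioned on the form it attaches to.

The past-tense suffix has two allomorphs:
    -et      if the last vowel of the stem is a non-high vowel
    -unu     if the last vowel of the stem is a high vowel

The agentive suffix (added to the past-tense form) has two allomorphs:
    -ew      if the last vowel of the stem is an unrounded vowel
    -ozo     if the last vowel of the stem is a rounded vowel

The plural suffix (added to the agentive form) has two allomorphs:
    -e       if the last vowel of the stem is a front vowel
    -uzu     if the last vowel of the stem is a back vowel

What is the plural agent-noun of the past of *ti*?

tiunuozouzu

Since the last vowel of *ti* is /i/ (a high vowel), it takes -unu, giving *tiunu*.
Since the last vowel of the past-tense form *tiunu* is /u/ (a rounded vowel), it takes -ozo, giving *tiunuozo*.
The agentive form *tiunuozo* — last vowel /o/ (a back vowel) → -uzu → *tiunuozouzu*.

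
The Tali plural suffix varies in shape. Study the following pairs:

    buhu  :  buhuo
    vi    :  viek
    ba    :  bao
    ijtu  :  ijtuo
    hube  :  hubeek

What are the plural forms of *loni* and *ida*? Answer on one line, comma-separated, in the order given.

The alternation tracks the last vowel of the stem — -ek when the last vowel of the stem is a front vowel (*vi*, *hube*); -o when the last vowel of the stem is a back vowel (*buhu*, *ba*, *ijtu*).
Since the last vowel of *loni* is /i/ (a front vowel), it takes -ek, giving *loniek*.
*ida* — last vowel /a/ (a back vowel) → -o → *idao*.

loniek, idao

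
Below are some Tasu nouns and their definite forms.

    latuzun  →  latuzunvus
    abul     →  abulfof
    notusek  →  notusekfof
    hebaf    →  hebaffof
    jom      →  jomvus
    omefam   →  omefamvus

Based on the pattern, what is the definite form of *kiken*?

kikenvus

The pattern is nasality of the final consonant: -vus when the stem ends in a nasal (*latuzun*, *jom*, *omefam*); -fof when the stem ends in a non-nasal consonant (*abul*, *notusek*, *hebaf*).
*kiken*: final consonant = /n/, a nasal → -vus → *kikenvus*.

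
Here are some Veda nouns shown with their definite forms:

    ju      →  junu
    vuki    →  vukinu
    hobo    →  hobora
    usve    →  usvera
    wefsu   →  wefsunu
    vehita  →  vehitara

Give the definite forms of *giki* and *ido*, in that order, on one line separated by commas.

The alternation tracks the last vowel of the stem — -nu when the last vowel of the stem is a high vowel (*ju*, *vuki*, *wefsu*); -ra when the last vowel of the stem is a non-high vowel (*hobo*, *usve*, *vehita*).
*giki* — last vowel /i/ (a high vowel) → -nu → *gikinu*.
The last vowel of *ido* is /o/, which is a non-high vowel, so the suffix is -ra, giving *idora*.

gikinu, idora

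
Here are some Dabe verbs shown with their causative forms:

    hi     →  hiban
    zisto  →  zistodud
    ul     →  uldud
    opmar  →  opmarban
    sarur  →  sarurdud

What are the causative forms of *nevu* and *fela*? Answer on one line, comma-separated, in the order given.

nevudud, felaban

Looking at the last vowel of each stem: -dud when the last vowel of the stem is a rounded vowel (*zisto*, *ul*, *sarur*); -ban when the last vowel of the stem is an unrounded vowel (*hi*, *opmar*).
The last vowel of *nevu* is /u/, which is a rounded vowel, so the suffix is -dud, giving *nevudud*.
*fela*: last vowel = /a/, an unrounded vowel → -ban → *felaban*.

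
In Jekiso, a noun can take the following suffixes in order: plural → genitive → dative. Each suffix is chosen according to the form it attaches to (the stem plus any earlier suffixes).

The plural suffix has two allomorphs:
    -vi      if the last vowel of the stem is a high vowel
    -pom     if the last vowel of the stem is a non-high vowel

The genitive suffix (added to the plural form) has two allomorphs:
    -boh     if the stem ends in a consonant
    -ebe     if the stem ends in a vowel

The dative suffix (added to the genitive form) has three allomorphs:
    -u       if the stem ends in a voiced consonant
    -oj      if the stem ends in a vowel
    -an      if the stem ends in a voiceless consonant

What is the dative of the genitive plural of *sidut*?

sidutviebeoj

Since the last vowel of *sidut* is /u/ (a high vowel), it takes -vi, giving *sidutvi*.
The plural form *sidutvi*: final sound = /i/, a vowel → -ebe → *sidutviebe*.
Since the final sound of the genitive form *sidutviebe* is /e/ (a vowel), it takes -oj, giving *sidutviebeoj*.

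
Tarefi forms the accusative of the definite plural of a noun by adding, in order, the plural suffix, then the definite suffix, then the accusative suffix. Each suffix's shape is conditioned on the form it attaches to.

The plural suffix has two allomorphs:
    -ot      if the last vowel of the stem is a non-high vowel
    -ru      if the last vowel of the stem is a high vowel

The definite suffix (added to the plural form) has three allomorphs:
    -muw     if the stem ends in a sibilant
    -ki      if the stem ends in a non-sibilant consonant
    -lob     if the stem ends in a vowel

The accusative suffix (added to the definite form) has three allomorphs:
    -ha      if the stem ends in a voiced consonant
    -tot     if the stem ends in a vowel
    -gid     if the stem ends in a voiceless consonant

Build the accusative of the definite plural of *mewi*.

mewirulobha

*mewi* — last vowel /i/ (a high vowel) → -ru → *mewiru*.
The plural form *mewiru* — final sound /u/ (a vowel) → -lob → *mewirulob*.
The definite form *mewirulob*: final sound = /b/, a voiced consonant → -ha → *mewirulobha*.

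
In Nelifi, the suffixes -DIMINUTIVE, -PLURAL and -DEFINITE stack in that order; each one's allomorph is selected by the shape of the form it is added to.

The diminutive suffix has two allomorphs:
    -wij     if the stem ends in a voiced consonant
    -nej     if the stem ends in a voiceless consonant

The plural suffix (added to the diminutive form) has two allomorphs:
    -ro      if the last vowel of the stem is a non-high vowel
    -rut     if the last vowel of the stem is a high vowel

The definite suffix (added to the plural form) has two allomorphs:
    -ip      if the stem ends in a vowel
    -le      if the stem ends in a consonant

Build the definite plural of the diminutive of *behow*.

behowwijrutle

The final consonant of *behow* is /w/, which is voiced, so the diminutive suffix is -wij, giving *behowwij*.
The diminutive form *behowwij* — last vowel /i/ (a high vowel) → -rut → *behowwijrut*.
The plural form *behowwijrut*: final sound = /t/, a consonant → -le → *behowwijrutle*.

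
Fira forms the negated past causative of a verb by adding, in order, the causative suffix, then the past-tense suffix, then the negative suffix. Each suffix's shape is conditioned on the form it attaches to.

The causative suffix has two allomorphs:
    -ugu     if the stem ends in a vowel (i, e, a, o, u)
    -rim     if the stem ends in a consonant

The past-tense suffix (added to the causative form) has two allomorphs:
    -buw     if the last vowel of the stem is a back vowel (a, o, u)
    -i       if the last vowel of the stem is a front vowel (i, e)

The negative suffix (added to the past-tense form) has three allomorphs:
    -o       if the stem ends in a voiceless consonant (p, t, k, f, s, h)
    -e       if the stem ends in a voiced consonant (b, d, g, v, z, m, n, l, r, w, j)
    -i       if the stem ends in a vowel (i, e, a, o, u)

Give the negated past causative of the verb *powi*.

powiugubuwe

*powi* — final sound /i/ (a vowel) → -ugu → *powiugu*.
The causative form *powiugu* — last vowel /u/ (a back vowel) → -buw → *powiugubuw*.
The final sound of the past-tense form *powiugubuw* is /w/, which is a voiced consonant, so the negative suffix is -e, giving *powiugubuwe*.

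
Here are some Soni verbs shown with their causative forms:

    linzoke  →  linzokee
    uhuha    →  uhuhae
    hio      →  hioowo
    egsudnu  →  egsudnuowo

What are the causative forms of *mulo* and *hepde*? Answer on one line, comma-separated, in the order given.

Looking at the last vowel of each stem: -owo when the last vowel of the stem is a rounded vowel (*hio*, *egsudnu*); -e when the last vowel of the stem is an unrounded vowel (*linzoke*, *uhuha*).
*mulo* — last vowel /o/ (a rounded vowel) → -owo → *muloowo*.
The last vowel of *hepde* is /e/, which is an unrounded vowel, so the suffix is -e, giving *hepdee*.

muloowo, hepdee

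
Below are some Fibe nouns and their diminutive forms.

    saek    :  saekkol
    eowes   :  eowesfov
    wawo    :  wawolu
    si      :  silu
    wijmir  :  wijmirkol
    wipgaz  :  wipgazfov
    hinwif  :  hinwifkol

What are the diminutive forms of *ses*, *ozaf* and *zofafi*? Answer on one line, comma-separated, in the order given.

Looking at the final sound of each stem: -fov when the stem ends in a sibilant (*eowes*, *wipgaz*); -kol when the stem ends in a non-sibilant consonant (*saek*, *wijmir*, *hinwif*); -lu when the stem ends in a vowel (*wawo*, *si*).
*ses* — final sound /s/ (a sibilant) → -fov → *sesfov*.
*ozaf* — final sound /f/ (a non-sibilant consonant) → -kol → *ozafkol*.
*zofafi*: final sound = /i/, a vowel → -lu → *zofafilu*.

sesfov, ozafkol, zofafilu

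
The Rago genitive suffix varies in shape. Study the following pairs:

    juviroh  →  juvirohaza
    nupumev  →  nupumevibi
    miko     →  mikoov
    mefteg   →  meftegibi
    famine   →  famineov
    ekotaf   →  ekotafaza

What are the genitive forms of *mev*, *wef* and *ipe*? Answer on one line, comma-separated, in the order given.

mevibi, wefaza, ipeov

The pattern is voicing of the final sound: -aza when the stem ends in a voiceless consonant (*juviroh*, *ekotaf*); -ibi when the stem ends in a voiced consonant (*nupumev*, *mefteg*); -ov when the stem ends in a vowel (*miko*, *famine*).
The final sound of *mev* is /v/, which is a voiced consonant, so the suffix is -ibi, giving *mevibi*.
Since the final sound of *wef* is /f/ (a voiceless consonant), it takes -aza, giving *wefaza*.
*ipe* — final sound /e/ (a vowel) → -ov → *ipeov*.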